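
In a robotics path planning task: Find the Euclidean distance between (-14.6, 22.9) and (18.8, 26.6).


dx=33.4, dy=3.7
d^2 = 33.4^2 + 3.7^2 = 1129.25
d = sqrt(1129.25) = 33.6043

33.6043


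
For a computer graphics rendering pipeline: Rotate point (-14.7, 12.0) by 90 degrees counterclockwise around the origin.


90° CCW: (x,y) -> (-y, x)
(-14.7,12) -> (-12, -14.7)

(-12, -14.7)


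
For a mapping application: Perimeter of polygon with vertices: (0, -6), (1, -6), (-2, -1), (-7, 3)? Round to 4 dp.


Sides: (0, -6)->(1, -6): sqrt(1) = 1, (1, -6)->(-2, -1): sqrt(34) = 5.830952, (-2, -1)->(-7, 3): sqrt(41) = 6.403124, (-7, 3)->(0, -6): sqrt(130) = 11.401754
Sum = 24.63583
Perimeter = 24.6358

24.6358


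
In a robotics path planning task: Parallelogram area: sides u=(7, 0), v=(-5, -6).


|u x v| = |7*(-6) - 0*(-5)|
= |(-42) - 0| = 42

42


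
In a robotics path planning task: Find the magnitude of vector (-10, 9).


|u| = sqrt((-10)^2 + 9^2) = sqrt(181) = 13.4536

13.4536


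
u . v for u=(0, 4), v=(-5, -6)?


u . v = u_x*v_x + u_y*v_y = 0*(-5) + 4*(-6)
= 0 + (-24) = -24

-24


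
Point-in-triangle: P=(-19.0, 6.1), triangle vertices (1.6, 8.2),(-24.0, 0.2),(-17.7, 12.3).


Cross products: AB x AP = -111.04, BC x BP = -23.33, CA x CP = -124.99
All same sign? yes

Yes, inside


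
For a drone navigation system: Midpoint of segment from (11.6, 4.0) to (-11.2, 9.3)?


M = ((11.6+(-11.2))/2, (4+9.3)/2)
= (0.2, 6.65)

(0.2, 6.65)


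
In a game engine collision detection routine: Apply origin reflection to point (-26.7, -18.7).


Reflection over origin: (x,y) -> (-x,-y)
(-26.7, -18.7) -> (26.7, 18.7)

(26.7, 18.7)


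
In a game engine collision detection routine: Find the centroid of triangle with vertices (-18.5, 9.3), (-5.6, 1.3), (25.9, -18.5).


Centroid = ((x_A+x_B+x_C)/3, (y_A+y_B+y_C)/3)
= (((-18.5)+(-5.6)+25.9)/3, (9.3+1.3+(-18.5))/3)
= (0.6, -2.6333)

(0.6, -2.6333)


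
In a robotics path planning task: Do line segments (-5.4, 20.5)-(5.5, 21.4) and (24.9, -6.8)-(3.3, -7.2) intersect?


Cross products: d1=-601.8, d2=-616.88, d3=-324.84, d4=-309.76
d1*d2 < 0 and d3*d4 < 0? no

No, they don't intersect


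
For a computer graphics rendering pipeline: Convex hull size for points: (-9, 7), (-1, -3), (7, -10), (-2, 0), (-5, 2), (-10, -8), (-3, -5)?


Convex hull vertices (CCW): (-10, -8), (7, -10), (-2, 0), (-9, 7)
Count = 4

4


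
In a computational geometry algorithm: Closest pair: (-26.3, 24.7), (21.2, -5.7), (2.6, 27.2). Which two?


d(P0,P1) = 56.3951, d(P0,P2) = 29.0079, d(P1,P2) = 37.7938
Closest: P0 and P2

Closest pair: (-26.3, 24.7) and (2.6, 27.2), distance = 29.0079


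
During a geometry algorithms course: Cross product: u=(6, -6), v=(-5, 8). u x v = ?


u x v = u_x*v_y - u_y*v_x = 6*8 - (-6)*(-5)
= 48 - 30 = 18

18


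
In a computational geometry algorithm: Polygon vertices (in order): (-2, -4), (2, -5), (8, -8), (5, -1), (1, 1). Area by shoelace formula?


Shoelace sum: ((-2)*(-5) - 2*(-4)) + (2*(-8) - 8*(-5)) + (8*(-1) - 5*(-8)) + (5*1 - 1*(-1)) + (1*(-4) - (-2)*1)
= 78
Area = |78|/2 = 39

39


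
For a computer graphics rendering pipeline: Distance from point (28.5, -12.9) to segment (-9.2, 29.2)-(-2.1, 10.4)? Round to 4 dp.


Project P onto AB: t = 1 (clamped to [0,1])
Closest point on segment: (-2.1, 10.4)
Distance: 38.461

38.461


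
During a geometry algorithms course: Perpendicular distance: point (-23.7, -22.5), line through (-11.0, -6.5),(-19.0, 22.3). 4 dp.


|cross product| = 493.76
|line direction| = sqrt(893.44) = 29.8905
Distance = 493.76/sqrt(893.44) = 16.519

16.519


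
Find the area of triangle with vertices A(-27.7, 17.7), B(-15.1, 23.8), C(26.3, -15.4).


Area = |x_A(y_B-y_C) + x_B(y_C-y_A) + x_C(y_A-y_B)|/2
= |(-1085.84) + 499.81 + (-160.43)|/2
= 746.46/2 = 373.23

373.23


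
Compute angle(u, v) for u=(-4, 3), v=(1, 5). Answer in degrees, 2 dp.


u.v = 11, |u| = sqrt(25) = 5, |v| = sqrt(26) = 5.099
cos(theta) = u.v/(|u||v|) = 11/sqrt(650) = 0.431455
theta = acos(0.431455) = 64.44 degrees

64.44 degrees


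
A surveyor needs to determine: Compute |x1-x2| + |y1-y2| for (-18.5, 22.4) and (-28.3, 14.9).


|(-18.5)-(-28.3)| + |22.4-14.9| = 9.8 + 7.5 = 17.3

17.3


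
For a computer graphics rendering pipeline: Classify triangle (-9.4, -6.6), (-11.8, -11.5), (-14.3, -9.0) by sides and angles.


Side lengths squared: AB^2=29.77, BC^2=12.5, CA^2=29.77
Sorted: [12.5, 29.77, 29.77]
By sides: Isosceles, By angles: Acute

Isosceles, Acute


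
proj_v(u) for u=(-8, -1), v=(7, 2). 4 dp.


u.v = -58, |v| = sqrt(53) = 7.2801
Scalar projection = u.v / |v| = -58 / sqrt(53) = -7.9669

-7.9669


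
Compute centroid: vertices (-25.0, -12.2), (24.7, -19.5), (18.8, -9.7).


Centroid = ((x_A+x_B+x_C)/3, (y_A+y_B+y_C)/3)
= (((-25)+24.7+18.8)/3, ((-12.2)+(-19.5)+(-9.7))/3)
= (6.1667, -13.8)

(6.1667, -13.8)


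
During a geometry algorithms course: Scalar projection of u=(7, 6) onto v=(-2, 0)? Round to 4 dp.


u.v = -14, |v| = sqrt(4) = 2
Scalar projection = u.v / |v| = -14 / sqrt(4) = -7

-7


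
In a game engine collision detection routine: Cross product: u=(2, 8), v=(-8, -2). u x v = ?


u x v = u_x*v_y - u_y*v_x = 2*(-2) - 8*(-8)
= (-4) - (-64) = 60

60


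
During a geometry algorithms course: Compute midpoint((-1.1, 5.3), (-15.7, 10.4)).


M = (((-1.1)+(-15.7))/2, (5.3+10.4)/2)
= (-8.4, 7.85)

(-8.4, 7.85)


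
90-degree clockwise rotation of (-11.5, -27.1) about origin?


90° CW: (x,y) -> (y, -x)
(-11.5,-27.1) -> (-27.1, 11.5)

(-27.1, 11.5)


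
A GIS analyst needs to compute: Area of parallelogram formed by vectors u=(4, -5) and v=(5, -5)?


|u x v| = |4*(-5) - (-5)*5|
= |(-20) - (-25)| = 5

5


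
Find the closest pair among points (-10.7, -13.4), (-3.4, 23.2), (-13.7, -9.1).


d(P0,P1) = 37.3209, d(P0,P2) = 5.2431, d(P1,P2) = 33.9025
Closest: P0 and P2

Closest pair: (-10.7, -13.4) and (-13.7, -9.1), distance = 5.2431


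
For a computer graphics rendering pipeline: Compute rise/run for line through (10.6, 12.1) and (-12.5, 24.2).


slope = (y2-y1)/(x2-x1) = (24.2-12.1)/((-12.5)-10.6) = 12.1/(-23.1) = -0.5238

-0.5238


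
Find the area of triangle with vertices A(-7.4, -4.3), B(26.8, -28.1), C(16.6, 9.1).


Area = |x_A(y_B-y_C) + x_B(y_C-y_A) + x_C(y_A-y_B)|/2
= |275.28 + 359.12 + 395.08|/2
= 1029.48/2 = 514.74

514.74


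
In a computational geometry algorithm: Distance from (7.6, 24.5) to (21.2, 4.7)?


dx=13.6, dy=-19.8
d^2 = 13.6^2 + (-19.8)^2 = 577
d = sqrt(577) = 24.0208

24.0208


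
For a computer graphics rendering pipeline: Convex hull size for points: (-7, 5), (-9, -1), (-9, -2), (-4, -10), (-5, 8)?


Convex hull vertices (CCW): (-9, -2), (-4, -10), (-5, 8), (-7, 5), (-9, -1)
Count = 5

5


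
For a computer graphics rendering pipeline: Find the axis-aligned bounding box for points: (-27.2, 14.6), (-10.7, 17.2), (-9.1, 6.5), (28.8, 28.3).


x range: [-27.2, 28.8]
y range: [6.5, 28.3]
Bounding box: (-27.2,6.5) to (28.8,28.3)

(-27.2,6.5) to (28.8,28.3)


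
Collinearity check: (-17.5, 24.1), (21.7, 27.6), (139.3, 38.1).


Cross product: (21.7-(-17.5))*(38.1-24.1) - (27.6-24.1)*(139.3-(-17.5))
= 0

Yes, collinear


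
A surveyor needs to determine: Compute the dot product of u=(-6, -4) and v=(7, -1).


u . v = u_x*v_x + u_y*v_y = (-6)*7 + (-4)*(-1)
= (-42) + 4 = -38

-38


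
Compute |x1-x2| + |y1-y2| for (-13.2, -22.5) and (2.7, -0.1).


|(-13.2)-2.7| + |(-22.5)-(-0.1)| = 15.9 + 22.4 = 38.3

38.3


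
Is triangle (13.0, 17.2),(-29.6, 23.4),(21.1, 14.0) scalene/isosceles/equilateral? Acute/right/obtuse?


Side lengths squared: AB^2=1853.2, BC^2=2658.85, CA^2=75.85
Sorted: [75.85, 1853.2, 2658.85]
By sides: Scalene, By angles: Obtuse

Scalene, Obtuse


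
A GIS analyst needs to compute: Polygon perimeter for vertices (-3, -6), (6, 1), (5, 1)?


Sides: (-3, -6)->(6, 1): sqrt(130) = 11.401754, (6, 1)->(5, 1): sqrt(1) = 1, (5, 1)->(-3, -6): sqrt(113) = 10.630146
Sum = 23.0319
Perimeter = 23.0319

23.0319


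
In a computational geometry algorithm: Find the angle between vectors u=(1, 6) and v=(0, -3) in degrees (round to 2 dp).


u.v = -18, |u| = sqrt(37) = 6.0828, |v| = sqrt(9) = 3
cos(theta) = u.v/(|u||v|) = -18/sqrt(333) = -0.986394
theta = acos(-0.986394) = 170.54 degrees

170.54 degrees


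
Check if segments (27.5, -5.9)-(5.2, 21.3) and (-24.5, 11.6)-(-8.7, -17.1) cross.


Cross products: d1=1215.9, d2=1005.65, d3=1024.15, d4=1234.4
d1*d2 < 0 and d3*d4 < 0? no

No, they don't intersect


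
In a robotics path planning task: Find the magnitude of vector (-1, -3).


|u| = sqrt((-1)^2 + (-3)^2) = sqrt(10) = 3.1623

3.1623


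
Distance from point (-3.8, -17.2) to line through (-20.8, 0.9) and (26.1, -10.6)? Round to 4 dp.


|cross product| = 653.39
|line direction| = sqrt(2331.86) = 48.2893
Distance = 653.39/sqrt(2331.86) = 13.5307

13.5307


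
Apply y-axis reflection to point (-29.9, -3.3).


Reflection over y-axis: (x,y) -> (-x,y)
(-29.9, -3.3) -> (29.9, -3.3)

(29.9, -3.3)


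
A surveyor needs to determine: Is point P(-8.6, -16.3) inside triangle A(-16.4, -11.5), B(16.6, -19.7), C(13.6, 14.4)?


Cross products: AB x AP = -94.44, BC x BP = 849.12, CA x CP = 346.02
All same sign? no

No, outside


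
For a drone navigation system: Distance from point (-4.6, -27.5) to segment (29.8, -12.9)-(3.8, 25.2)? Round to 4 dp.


Project P onto AB: t = 0.1589 (clamped to [0,1])
Closest point on segment: (25.6678, -6.8448)
Distance: 36.644

36.644


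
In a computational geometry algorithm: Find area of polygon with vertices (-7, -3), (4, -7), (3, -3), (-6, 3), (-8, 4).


Shoelace sum: ((-7)*(-7) - 4*(-3)) + (4*(-3) - 3*(-7)) + (3*3 - (-6)*(-3)) + ((-6)*4 - (-8)*3) + ((-8)*(-3) - (-7)*4)
= 113
Area = |113|/2 = 56.5

56.5


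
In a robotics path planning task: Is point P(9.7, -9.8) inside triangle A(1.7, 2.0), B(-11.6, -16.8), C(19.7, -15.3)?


Cross products: AB x AP = 307.34, BC x BP = 187.15, CA x CP = 74
All same sign? yes

Yes, inside


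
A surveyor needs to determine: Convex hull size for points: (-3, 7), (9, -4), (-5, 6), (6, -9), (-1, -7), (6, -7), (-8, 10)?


Convex hull vertices (CCW): (-8, 10), (-1, -7), (6, -9), (9, -4), (-3, 7)
Count = 5

5


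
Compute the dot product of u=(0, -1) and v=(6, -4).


u . v = u_x*v_x + u_y*v_y = 0*6 + (-1)*(-4)
= 0 + 4 = 4

4


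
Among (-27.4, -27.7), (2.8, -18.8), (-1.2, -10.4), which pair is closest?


d(P0,P1) = 31.4841, d(P0,P2) = 31.3963, d(P1,P2) = 9.3038
Closest: P1 and P2

Closest pair: (2.8, -18.8) and (-1.2, -10.4), distance = 9.3038


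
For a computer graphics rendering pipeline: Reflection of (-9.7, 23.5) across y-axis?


Reflection over y-axis: (x,y) -> (-x,y)
(-9.7, 23.5) -> (9.7, 23.5)

(9.7, 23.5)


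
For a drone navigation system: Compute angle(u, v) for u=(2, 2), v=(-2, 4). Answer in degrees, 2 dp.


u.v = 4, |u| = sqrt(8) = 2.8284, |v| = sqrt(20) = 4.4721
cos(theta) = u.v/(|u||v|) = 4/sqrt(160) = 0.316228
theta = acos(0.316228) = 71.57 degrees

71.57 degrees


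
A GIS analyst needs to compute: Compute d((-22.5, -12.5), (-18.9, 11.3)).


dx=3.6, dy=23.8
d^2 = 3.6^2 + 23.8^2 = 579.4
d = sqrt(579.4) = 24.0707

24.0707


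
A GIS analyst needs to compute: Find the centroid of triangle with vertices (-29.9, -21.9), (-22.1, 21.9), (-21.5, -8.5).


Centroid = ((x_A+x_B+x_C)/3, (y_A+y_B+y_C)/3)
= (((-29.9)+(-22.1)+(-21.5))/3, ((-21.9)+21.9+(-8.5))/3)
= (-24.5, -2.8333)

(-24.5, -2.8333)


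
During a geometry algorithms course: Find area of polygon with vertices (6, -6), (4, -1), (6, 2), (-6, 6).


Shoelace sum: (6*(-1) - 4*(-6)) + (4*2 - 6*(-1)) + (6*6 - (-6)*2) + ((-6)*(-6) - 6*6)
= 80
Area = |80|/2 = 40

40


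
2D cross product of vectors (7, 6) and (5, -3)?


u x v = u_x*v_y - u_y*v_x = 7*(-3) - 6*5
= (-21) - 30 = -51

-51


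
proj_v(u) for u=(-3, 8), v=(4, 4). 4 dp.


u.v = 20, |v| = sqrt(32) = 5.6569
Scalar projection = u.v / |v| = 20 / sqrt(32) = 3.5355

3.5355


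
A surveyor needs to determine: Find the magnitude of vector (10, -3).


|u| = sqrt(10^2 + (-3)^2) = sqrt(109) = 10.4403

10.4403


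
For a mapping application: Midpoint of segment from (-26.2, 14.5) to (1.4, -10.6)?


M = (((-26.2)+1.4)/2, (14.5+(-10.6))/2)
= (-12.4, 1.95)

(-12.4, 1.95)


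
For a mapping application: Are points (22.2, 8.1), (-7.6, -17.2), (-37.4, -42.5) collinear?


Cross product: ((-7.6)-22.2)*((-42.5)-8.1) - ((-17.2)-8.1)*((-37.4)-22.2)
= 0

Yes, collinear


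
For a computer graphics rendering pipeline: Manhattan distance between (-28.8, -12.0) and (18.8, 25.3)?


|(-28.8)-18.8| + |(-12)-25.3| = 47.6 + 37.3 = 84.9

84.9


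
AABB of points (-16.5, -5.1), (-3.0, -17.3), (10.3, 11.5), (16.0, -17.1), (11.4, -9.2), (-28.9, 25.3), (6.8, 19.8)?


x range: [-28.9, 16]
y range: [-17.3, 25.3]
Bounding box: (-28.9,-17.3) to (16,25.3)

(-28.9,-17.3) to (16,25.3)


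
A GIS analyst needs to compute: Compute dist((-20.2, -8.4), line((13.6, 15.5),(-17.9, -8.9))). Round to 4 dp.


|cross product| = 71.87
|line direction| = sqrt(1587.61) = 39.8448
Distance = 71.87/sqrt(1587.61) = 1.8037

1.8037


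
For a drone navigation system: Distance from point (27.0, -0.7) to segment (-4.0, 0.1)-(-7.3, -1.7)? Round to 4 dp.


Project P onto AB: t = 0 (clamped to [0,1])
Closest point on segment: (-4, 0.1)
Distance: 31.0103

31.0103


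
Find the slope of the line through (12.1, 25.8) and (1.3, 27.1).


slope = (y2-y1)/(x2-x1) = (27.1-25.8)/(1.3-12.1) = 1.3/(-10.8) = -0.1204

-0.1204


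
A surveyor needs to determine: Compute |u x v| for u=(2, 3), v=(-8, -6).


|u x v| = |2*(-6) - 3*(-8)|
= |(-12) - (-24)| = 12

12


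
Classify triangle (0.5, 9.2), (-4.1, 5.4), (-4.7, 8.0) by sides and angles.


Side lengths squared: AB^2=35.6, BC^2=7.12, CA^2=28.48
Sorted: [7.12, 28.48, 35.6]
By sides: Scalene, By angles: Right

Scalene, Right


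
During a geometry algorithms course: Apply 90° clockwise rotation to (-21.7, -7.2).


90° CW: (x,y) -> (y, -x)
(-21.7,-7.2) -> (-7.2, 21.7)

(-7.2, 21.7)


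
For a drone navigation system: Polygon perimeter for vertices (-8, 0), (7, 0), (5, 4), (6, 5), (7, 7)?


Sides: (-8, 0)->(7, 0): sqrt(225) = 15, (7, 0)->(5, 4): sqrt(20) = 4.472136, (5, 4)->(6, 5): sqrt(2) = 1.414214, (6, 5)->(7, 7): sqrt(5) = 2.236068, (7, 7)->(-8, 0): sqrt(274) = 16.552945
Sum = 39.675363
Perimeter = 39.6754

39.6754


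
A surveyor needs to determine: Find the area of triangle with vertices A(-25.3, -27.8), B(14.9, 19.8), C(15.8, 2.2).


Area = |x_A(y_B-y_C) + x_B(y_C-y_A) + x_C(y_A-y_B)|/2
= |(-445.28) + 447 + (-752.08)|/2
= 750.36/2 = 375.18

375.18


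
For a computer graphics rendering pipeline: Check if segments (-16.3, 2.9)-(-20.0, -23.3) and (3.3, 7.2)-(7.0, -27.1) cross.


Cross products: d1=-688.19, d2=-912.04, d3=497.61, d4=721.46
d1*d2 < 0 and d3*d4 < 0? no

No, they don't intersect


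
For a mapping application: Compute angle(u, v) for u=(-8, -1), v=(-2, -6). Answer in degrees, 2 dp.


u.v = 22, |u| = sqrt(65) = 8.0623, |v| = sqrt(40) = 6.3246
cos(theta) = u.v/(|u||v|) = 22/sqrt(2600) = 0.431455
theta = acos(0.431455) = 64.44 degrees

64.44 degrees


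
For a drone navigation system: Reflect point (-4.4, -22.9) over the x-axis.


Reflection over x-axis: (x,y) -> (x,-y)
(-4.4, -22.9) -> (-4.4, 22.9)

(-4.4, 22.9)


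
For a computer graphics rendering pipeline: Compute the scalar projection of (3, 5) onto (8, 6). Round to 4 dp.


u.v = 54, |v| = sqrt(100) = 10
Scalar projection = u.v / |v| = 54 / sqrt(100) = 5.4

5.4


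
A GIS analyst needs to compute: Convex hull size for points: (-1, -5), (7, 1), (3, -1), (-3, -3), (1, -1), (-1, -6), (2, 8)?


Convex hull vertices (CCW): (-3, -3), (-1, -6), (7, 1), (2, 8)
Count = 4

4


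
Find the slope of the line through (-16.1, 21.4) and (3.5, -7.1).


slope = (y2-y1)/(x2-x1) = ((-7.1)-21.4)/(3.5-(-16.1)) = (-28.5)/19.6 = -1.4541

-1.4541


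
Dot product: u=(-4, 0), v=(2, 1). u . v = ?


u . v = u_x*v_x + u_y*v_y = (-4)*2 + 0*1
= (-8) + 0 = -8

-8


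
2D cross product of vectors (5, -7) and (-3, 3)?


u x v = u_x*v_y - u_y*v_x = 5*3 - (-7)*(-3)
= 15 - 21 = -6

-6


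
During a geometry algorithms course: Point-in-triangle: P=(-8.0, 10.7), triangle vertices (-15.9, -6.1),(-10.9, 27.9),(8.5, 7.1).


Cross products: AB x AP = -184.6, BC x BP = -273.36, CA x CP = -305.64
All same sign? yes

Yes, inside


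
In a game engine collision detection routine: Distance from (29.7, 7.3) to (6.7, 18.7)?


dx=-23, dy=11.4
d^2 = (-23)^2 + 11.4^2 = 658.96
d = sqrt(658.96) = 25.6702

25.6702


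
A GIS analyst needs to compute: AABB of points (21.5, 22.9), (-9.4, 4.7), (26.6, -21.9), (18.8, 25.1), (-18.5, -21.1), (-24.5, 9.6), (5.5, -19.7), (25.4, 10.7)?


x range: [-24.5, 26.6]
y range: [-21.9, 25.1]
Bounding box: (-24.5,-21.9) to (26.6,25.1)

(-24.5,-21.9) to (26.6,25.1)


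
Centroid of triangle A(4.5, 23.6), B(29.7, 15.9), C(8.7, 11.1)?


Centroid = ((x_A+x_B+x_C)/3, (y_A+y_B+y_C)/3)
= ((4.5+29.7+8.7)/3, (23.6+15.9+11.1)/3)
= (14.3, 16.8667)

(14.3, 16.8667)


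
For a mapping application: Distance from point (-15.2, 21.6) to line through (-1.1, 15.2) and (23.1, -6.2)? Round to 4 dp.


|cross product| = 146.86
|line direction| = sqrt(1043.6) = 32.3048
Distance = 146.86/sqrt(1043.6) = 4.5461

4.5461


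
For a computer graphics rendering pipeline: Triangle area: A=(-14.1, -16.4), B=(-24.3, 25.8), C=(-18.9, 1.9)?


Area = |x_A(y_B-y_C) + x_B(y_C-y_A) + x_C(y_A-y_B)|/2
= |(-336.99) + (-444.69) + 797.58|/2
= 15.9/2 = 7.95

7.95


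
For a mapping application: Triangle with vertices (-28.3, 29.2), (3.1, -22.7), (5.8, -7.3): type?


Side lengths squared: AB^2=3679.57, BC^2=244.45, CA^2=2495.06
Sorted: [244.45, 2495.06, 3679.57]
By sides: Scalene, By angles: Obtuse

Scalene, Obtuse


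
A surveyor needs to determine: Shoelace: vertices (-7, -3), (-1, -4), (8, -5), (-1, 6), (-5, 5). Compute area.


Shoelace sum: ((-7)*(-4) - (-1)*(-3)) + ((-1)*(-5) - 8*(-4)) + (8*6 - (-1)*(-5)) + ((-1)*5 - (-5)*6) + ((-5)*(-3) - (-7)*5)
= 180
Area = |180|/2 = 90

90


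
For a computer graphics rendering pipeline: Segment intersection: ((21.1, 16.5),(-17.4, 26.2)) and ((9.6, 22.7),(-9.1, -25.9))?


Cross products: d1=674.84, d2=-1377.65, d3=-127.15, d4=1925.34
d1*d2 < 0 and d3*d4 < 0? yes

Yes, they intersect


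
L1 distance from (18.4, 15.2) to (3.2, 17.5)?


|18.4-3.2| + |15.2-17.5| = 15.2 + 2.3 = 17.5

17.5


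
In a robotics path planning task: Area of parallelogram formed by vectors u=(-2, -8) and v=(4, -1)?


|u x v| = |(-2)*(-1) - (-8)*4|
= |2 - (-32)| = 34

34


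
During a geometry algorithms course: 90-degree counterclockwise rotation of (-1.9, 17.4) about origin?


90° CCW: (x,y) -> (-y, x)
(-1.9,17.4) -> (-17.4, -1.9)

(-17.4, -1.9)


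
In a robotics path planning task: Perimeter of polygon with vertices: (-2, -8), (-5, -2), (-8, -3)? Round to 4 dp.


Sides: (-2, -8)->(-5, -2): sqrt(45) = 6.708204, (-5, -2)->(-8, -3): sqrt(10) = 3.162278, (-8, -3)->(-2, -8): sqrt(61) = 7.81025
Sum = 17.680732
Perimeter = 17.6807

17.6807


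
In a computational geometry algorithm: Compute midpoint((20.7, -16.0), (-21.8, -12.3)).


M = ((20.7+(-21.8))/2, ((-16)+(-12.3))/2)
= (-0.55, -14.15)

(-0.55, -14.15)


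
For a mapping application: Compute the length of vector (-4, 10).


|u| = sqrt((-4)^2 + 10^2) = sqrt(116) = 10.7703

10.7703


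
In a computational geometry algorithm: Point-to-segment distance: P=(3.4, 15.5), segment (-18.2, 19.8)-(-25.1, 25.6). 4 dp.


Project P onto AB: t = 0 (clamped to [0,1])
Closest point on segment: (-18.2, 19.8)
Distance: 22.0239

22.0239


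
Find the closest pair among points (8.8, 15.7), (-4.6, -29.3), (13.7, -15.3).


d(P0,P1) = 46.9527, d(P0,P2) = 31.3849, d(P1,P2) = 23.0411
Closest: P1 and P2

Closest pair: (-4.6, -29.3) and (13.7, -15.3), distance = 23.0411


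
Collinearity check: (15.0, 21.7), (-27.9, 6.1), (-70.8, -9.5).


Cross product: ((-27.9)-15)*((-9.5)-21.7) - (6.1-21.7)*((-70.8)-15)
= 0

Yes, collinear


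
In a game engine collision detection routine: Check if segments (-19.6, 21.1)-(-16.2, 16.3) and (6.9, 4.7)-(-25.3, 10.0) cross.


Cross products: d1=-387.63, d2=-251.09, d3=71.44, d4=-65.1
d1*d2 < 0 and d3*d4 < 0? no

No, they don't intersect


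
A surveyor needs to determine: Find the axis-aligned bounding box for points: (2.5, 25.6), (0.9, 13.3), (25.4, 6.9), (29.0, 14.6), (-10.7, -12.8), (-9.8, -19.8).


x range: [-10.7, 29]
y range: [-19.8, 25.6]
Bounding box: (-10.7,-19.8) to (29,25.6)

(-10.7,-19.8) to (29,25.6)


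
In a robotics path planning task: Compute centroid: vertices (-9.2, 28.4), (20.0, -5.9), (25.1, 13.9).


Centroid = ((x_A+x_B+x_C)/3, (y_A+y_B+y_C)/3)
= (((-9.2)+20+25.1)/3, (28.4+(-5.9)+13.9)/3)
= (11.9667, 12.1333)

(11.9667, 12.1333)


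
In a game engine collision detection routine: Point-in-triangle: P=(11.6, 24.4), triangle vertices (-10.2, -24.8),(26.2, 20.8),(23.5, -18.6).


Cross products: AB x AP = 796.8, BC x BP = -584.96, CA x CP = -1522.88
All same sign? no

No, outside


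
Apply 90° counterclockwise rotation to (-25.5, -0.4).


90° CCW: (x,y) -> (-y, x)
(-25.5,-0.4) -> (0.4, -25.5)

(0.4, -25.5)


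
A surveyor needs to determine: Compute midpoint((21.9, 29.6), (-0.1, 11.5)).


M = ((21.9+(-0.1))/2, (29.6+11.5)/2)
= (10.9, 20.55)

(10.9, 20.55)


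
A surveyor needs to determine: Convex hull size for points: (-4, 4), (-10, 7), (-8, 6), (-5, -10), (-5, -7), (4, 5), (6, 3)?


Convex hull vertices (CCW): (-10, 7), (-5, -10), (6, 3), (4, 5)
Count = 4

4


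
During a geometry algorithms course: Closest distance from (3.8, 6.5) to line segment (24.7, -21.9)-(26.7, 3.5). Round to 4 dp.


Project P onto AB: t = 1 (clamped to [0,1])
Closest point on segment: (26.7, 3.5)
Distance: 23.0957

23.0957


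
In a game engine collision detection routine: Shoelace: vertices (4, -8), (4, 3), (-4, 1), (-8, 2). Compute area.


Shoelace sum: (4*3 - 4*(-8)) + (4*1 - (-4)*3) + ((-4)*2 - (-8)*1) + ((-8)*(-8) - 4*2)
= 116
Area = |116|/2 = 58

58


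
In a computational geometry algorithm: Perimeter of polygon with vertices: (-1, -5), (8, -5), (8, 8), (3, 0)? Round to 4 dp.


Sides: (-1, -5)->(8, -5): sqrt(81) = 9, (8, -5)->(8, 8): sqrt(169) = 13, (8, 8)->(3, 0): sqrt(89) = 9.433981, (3, 0)->(-1, -5): sqrt(41) = 6.403124
Sum = 37.837105
Perimeter = 37.8371

37.8371


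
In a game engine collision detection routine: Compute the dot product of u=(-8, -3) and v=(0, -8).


u . v = u_x*v_x + u_y*v_y = (-8)*0 + (-3)*(-8)
= 0 + 24 = 24

24


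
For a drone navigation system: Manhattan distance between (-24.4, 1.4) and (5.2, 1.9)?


|(-24.4)-5.2| + |1.4-1.9| = 29.6 + 0.5 = 30.1

30.1


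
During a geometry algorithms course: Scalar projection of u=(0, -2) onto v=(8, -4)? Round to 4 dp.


u.v = 8, |v| = sqrt(80) = 8.9443
Scalar projection = u.v / |v| = 8 / sqrt(80) = 0.8944

0.8944


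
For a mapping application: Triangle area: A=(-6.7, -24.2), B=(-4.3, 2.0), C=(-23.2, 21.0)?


Area = |x_A(y_B-y_C) + x_B(y_C-y_A) + x_C(y_A-y_B)|/2
= |127.3 + (-194.36) + 607.84|/2
= 540.78/2 = 270.39

270.39


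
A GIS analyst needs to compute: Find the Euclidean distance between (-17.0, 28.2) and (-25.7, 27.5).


dx=-8.7, dy=-0.7
d^2 = (-8.7)^2 + (-0.7)^2 = 76.18
d = sqrt(76.18) = 8.7281

8.7281


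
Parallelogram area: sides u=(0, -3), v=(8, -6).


|u x v| = |0*(-6) - (-3)*8|
= |0 - (-24)| = 24

24


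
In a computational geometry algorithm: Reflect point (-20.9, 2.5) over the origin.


Reflection over origin: (x,y) -> (-x,-y)
(-20.9, 2.5) -> (20.9, -2.5)

(20.9, -2.5)


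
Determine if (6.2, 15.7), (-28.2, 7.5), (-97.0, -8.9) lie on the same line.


Cross product: ((-28.2)-6.2)*((-8.9)-15.7) - (7.5-15.7)*((-97)-6.2)
= 0

Yes, collinear


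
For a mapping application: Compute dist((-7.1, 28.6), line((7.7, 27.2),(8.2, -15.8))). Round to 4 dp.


|cross product| = 635.7
|line direction| = sqrt(1849.25) = 43.0029
Distance = 635.7/sqrt(1849.25) = 14.7827

14.7827


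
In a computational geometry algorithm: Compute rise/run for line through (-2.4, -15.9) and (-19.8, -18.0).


slope = (y2-y1)/(x2-x1) = ((-18)-(-15.9))/((-19.8)-(-2.4)) = (-2.1)/(-17.4) = 0.1207

0.1207


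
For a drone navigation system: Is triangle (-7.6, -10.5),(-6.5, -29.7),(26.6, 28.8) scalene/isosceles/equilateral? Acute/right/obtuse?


Side lengths squared: AB^2=369.85, BC^2=4517.86, CA^2=2714.13
Sorted: [369.85, 2714.13, 4517.86]
By sides: Scalene, By angles: Obtuse

Scalene, Obtuse


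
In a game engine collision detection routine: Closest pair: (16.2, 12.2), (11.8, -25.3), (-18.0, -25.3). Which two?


d(P0,P1) = 37.7573, d(P0,P2) = 50.7532, d(P1,P2) = 29.8
Closest: P1 and P2

Closest pair: (11.8, -25.3) and (-18.0, -25.3), distance = 29.8


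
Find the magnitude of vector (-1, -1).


|u| = sqrt((-1)^2 + (-1)^2) = sqrt(2) = 1.4142

1.4142


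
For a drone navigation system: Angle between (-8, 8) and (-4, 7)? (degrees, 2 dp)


u.v = 88, |u| = sqrt(128) = 11.3137, |v| = sqrt(65) = 8.0623
cos(theta) = u.v/(|u||v|) = 88/sqrt(8320) = 0.964764
theta = acos(0.964764) = 15.26 degrees

15.26 degrees


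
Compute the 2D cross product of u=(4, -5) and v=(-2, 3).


u x v = u_x*v_y - u_y*v_x = 4*3 - (-5)*(-2)
= 12 - 10 = 2

2


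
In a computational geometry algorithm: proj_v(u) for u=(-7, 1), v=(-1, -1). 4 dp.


u.v = 6, |v| = sqrt(2) = 1.4142
Scalar projection = u.v / |v| = 6 / sqrt(2) = 4.2426

4.2426


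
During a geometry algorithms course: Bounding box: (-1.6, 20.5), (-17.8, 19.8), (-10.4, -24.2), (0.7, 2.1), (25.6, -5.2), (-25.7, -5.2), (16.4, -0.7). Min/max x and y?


x range: [-25.7, 25.6]
y range: [-24.2, 20.5]
Bounding box: (-25.7,-24.2) to (25.6,20.5)

(-25.7,-24.2) to (25.6,20.5)


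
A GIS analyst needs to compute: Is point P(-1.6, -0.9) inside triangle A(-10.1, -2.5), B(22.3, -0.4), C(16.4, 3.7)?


Cross products: AB x AP = 33.99, BC x BP = 100.94, CA x CP = 10.3
All same sign? yes

Yes, inside


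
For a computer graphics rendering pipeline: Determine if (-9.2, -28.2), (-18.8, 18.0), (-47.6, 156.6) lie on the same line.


Cross product: ((-18.8)-(-9.2))*(156.6-(-28.2)) - (18-(-28.2))*((-47.6)-(-9.2))
= 0

Yes, collinear


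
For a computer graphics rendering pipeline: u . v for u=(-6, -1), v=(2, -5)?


u . v = u_x*v_x + u_y*v_y = (-6)*2 + (-1)*(-5)
= (-12) + 5 = -7

-7


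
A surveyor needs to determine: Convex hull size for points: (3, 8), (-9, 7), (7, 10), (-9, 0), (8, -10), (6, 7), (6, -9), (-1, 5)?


Convex hull vertices (CCW): (-9, 0), (6, -9), (8, -10), (7, 10), (-9, 7)
Count = 5

5


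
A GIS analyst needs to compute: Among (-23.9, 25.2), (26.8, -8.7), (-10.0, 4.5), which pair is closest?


d(P0,P1) = 60.9893, d(P0,P2) = 24.9339, d(P1,P2) = 39.0958
Closest: P0 and P2

Closest pair: (-23.9, 25.2) and (-10.0, 4.5), distance = 24.9339


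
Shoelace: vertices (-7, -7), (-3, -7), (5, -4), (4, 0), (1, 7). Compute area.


Shoelace sum: ((-7)*(-7) - (-3)*(-7)) + ((-3)*(-4) - 5*(-7)) + (5*0 - 4*(-4)) + (4*7 - 1*0) + (1*(-7) - (-7)*7)
= 161
Area = |161|/2 = 80.5

80.5


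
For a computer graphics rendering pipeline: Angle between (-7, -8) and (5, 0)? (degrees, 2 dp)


u.v = -35, |u| = sqrt(113) = 10.6301, |v| = sqrt(25) = 5
cos(theta) = u.v/(|u||v|) = -35/sqrt(2825) = -0.658505
theta = acos(-0.658505) = 131.19 degrees

131.19 degrees


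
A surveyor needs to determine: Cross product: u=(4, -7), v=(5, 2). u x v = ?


u x v = u_x*v_y - u_y*v_x = 4*2 - (-7)*5
= 8 - (-35) = 43

43


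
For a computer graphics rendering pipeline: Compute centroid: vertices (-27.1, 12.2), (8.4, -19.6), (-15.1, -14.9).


Centroid = ((x_A+x_B+x_C)/3, (y_A+y_B+y_C)/3)
= (((-27.1)+8.4+(-15.1))/3, (12.2+(-19.6)+(-14.9))/3)
= (-11.2667, -7.4333)

(-11.2667, -7.4333)


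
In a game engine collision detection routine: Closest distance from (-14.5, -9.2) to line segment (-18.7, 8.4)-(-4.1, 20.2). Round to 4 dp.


Project P onto AB: t = 0 (clamped to [0,1])
Closest point on segment: (-18.7, 8.4)
Distance: 18.0942

18.0942


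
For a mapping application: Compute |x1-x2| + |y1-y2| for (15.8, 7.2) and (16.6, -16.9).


|15.8-16.6| + |7.2-(-16.9)| = 0.8 + 24.1 = 24.9

24.9


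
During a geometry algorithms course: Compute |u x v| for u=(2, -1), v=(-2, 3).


|u x v| = |2*3 - (-1)*(-2)|
= |6 - 2| = 4

4


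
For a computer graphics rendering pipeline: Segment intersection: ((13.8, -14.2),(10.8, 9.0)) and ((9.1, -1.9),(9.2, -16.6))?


Cross products: d1=67.86, d2=26.08, d3=72.14, d4=113.92
d1*d2 < 0 and d3*d4 < 0? no

No, they don't intersect


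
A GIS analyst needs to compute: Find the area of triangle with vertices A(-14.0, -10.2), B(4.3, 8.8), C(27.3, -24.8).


Area = |x_A(y_B-y_C) + x_B(y_C-y_A) + x_C(y_A-y_B)|/2
= |(-470.4) + (-62.78) + (-518.7)|/2
= 1051.88/2 = 525.94

525.94


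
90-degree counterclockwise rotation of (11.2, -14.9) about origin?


90° CCW: (x,y) -> (-y, x)
(11.2,-14.9) -> (14.9, 11.2)

(14.9, 11.2)


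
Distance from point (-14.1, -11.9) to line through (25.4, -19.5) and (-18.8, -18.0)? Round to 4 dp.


|cross product| = 276.67
|line direction| = sqrt(1955.89) = 44.2254
Distance = 276.67/sqrt(1955.89) = 6.2559

6.2559


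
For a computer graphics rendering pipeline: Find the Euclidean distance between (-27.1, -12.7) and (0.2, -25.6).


dx=27.3, dy=-12.9
d^2 = 27.3^2 + (-12.9)^2 = 911.7
d = sqrt(911.7) = 30.1944

30.1944


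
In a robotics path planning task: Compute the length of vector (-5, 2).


|u| = sqrt((-5)^2 + 2^2) = sqrt(29) = 5.3852

5.3852


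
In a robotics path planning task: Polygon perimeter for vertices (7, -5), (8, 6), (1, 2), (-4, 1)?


Sides: (7, -5)->(8, 6): sqrt(122) = 11.045361, (8, 6)->(1, 2): sqrt(65) = 8.062258, (1, 2)->(-4, 1): sqrt(26) = 5.09902, (-4, 1)->(7, -5): sqrt(157) = 12.529964
Sum = 36.736603
Perimeter = 36.7366

36.7366


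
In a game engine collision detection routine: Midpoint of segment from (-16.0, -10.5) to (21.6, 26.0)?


M = (((-16)+21.6)/2, ((-10.5)+26)/2)
= (2.8, 7.75)

(2.8, 7.75)


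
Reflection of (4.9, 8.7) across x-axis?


Reflection over x-axis: (x,y) -> (x,-y)
(4.9, 8.7) -> (4.9, -8.7)

(4.9, -8.7)


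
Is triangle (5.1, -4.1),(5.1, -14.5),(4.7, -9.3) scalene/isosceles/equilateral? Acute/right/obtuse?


Side lengths squared: AB^2=108.16, BC^2=27.2, CA^2=27.2
Sorted: [27.2, 27.2, 108.16]
By sides: Isosceles, By angles: Obtuse

Isosceles, Obtuse


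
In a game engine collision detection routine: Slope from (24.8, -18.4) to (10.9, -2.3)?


slope = (y2-y1)/(x2-x1) = ((-2.3)-(-18.4))/(10.9-24.8) = 16.1/(-13.9) = -1.1583

-1.1583


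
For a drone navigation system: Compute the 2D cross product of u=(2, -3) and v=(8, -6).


u x v = u_x*v_y - u_y*v_x = 2*(-6) - (-3)*8
= (-12) - (-24) = 12

12


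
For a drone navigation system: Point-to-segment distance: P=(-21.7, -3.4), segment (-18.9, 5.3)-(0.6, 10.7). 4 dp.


Project P onto AB: t = 0 (clamped to [0,1])
Closest point on segment: (-18.9, 5.3)
Distance: 9.1395

9.1395


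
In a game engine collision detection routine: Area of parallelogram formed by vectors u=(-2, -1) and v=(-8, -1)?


|u x v| = |(-2)*(-1) - (-1)*(-8)|
= |2 - 8| = 6

6


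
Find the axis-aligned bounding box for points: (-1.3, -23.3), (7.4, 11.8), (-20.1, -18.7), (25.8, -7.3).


x range: [-20.1, 25.8]
y range: [-23.3, 11.8]
Bounding box: (-20.1,-23.3) to (25.8,11.8)

(-20.1,-23.3) to (25.8,11.8)


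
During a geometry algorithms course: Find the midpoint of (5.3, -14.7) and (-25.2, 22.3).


M = ((5.3+(-25.2))/2, ((-14.7)+22.3)/2)
= (-9.95, 3.8)

(-9.95, 3.8)


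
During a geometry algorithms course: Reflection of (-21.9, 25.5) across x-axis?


Reflection over x-axis: (x,y) -> (x,-y)
(-21.9, 25.5) -> (-21.9, -25.5)

(-21.9, -25.5)


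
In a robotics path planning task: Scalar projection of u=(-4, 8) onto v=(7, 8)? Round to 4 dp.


u.v = 36, |v| = sqrt(113) = 10.6301
Scalar projection = u.v / |v| = 36 / sqrt(113) = 3.3866

3.3866


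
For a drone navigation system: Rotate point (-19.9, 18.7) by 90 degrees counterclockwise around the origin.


90° CCW: (x,y) -> (-y, x)
(-19.9,18.7) -> (-18.7, -19.9)

(-18.7, -19.9)


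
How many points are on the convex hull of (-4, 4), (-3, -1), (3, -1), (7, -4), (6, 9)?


Convex hull vertices (CCW): (-4, 4), (-3, -1), (7, -4), (6, 9)
Count = 4

4


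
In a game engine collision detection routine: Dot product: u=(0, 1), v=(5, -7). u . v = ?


u . v = u_x*v_x + u_y*v_y = 0*5 + 1*(-7)
= 0 + (-7) = -7

-7


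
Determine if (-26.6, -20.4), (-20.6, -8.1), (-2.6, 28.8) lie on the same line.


Cross product: ((-20.6)-(-26.6))*(28.8-(-20.4)) - ((-8.1)-(-20.4))*((-2.6)-(-26.6))
= 0

Yes, collinear


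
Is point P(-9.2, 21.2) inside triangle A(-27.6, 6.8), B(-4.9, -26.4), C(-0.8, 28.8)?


Cross products: AB x AP = 937.76, BC x BP = 432.52, CA x CP = 18.88
All same sign? yes

Yes, inside


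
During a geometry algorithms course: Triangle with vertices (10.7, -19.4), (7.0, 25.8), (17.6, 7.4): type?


Side lengths squared: AB^2=2056.73, BC^2=450.92, CA^2=765.85
Sorted: [450.92, 765.85, 2056.73]
By sides: Scalene, By angles: Obtuse

Scalene, Obtuse


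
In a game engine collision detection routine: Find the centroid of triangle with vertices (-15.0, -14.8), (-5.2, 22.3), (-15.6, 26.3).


Centroid = ((x_A+x_B+x_C)/3, (y_A+y_B+y_C)/3)
= (((-15)+(-5.2)+(-15.6))/3, ((-14.8)+22.3+26.3)/3)
= (-11.9333, 11.2667)

(-11.9333, 11.2667)


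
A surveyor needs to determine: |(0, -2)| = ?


|u| = sqrt(0^2 + (-2)^2) = sqrt(4) = 2

2


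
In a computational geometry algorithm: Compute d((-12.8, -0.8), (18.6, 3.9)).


dx=31.4, dy=4.7
d^2 = 31.4^2 + 4.7^2 = 1008.05
d = sqrt(1008.05) = 31.7498

31.7498


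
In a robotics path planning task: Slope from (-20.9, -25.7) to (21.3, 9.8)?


slope = (y2-y1)/(x2-x1) = (9.8-(-25.7))/(21.3-(-20.9)) = 35.5/42.2 = 0.8412

0.8412


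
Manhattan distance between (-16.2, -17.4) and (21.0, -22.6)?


|(-16.2)-21| + |(-17.4)-(-22.6)| = 37.2 + 5.2 = 42.4

42.4


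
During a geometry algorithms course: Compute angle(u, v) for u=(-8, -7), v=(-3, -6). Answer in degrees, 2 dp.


u.v = 66, |u| = sqrt(113) = 10.6301, |v| = sqrt(45) = 6.7082
cos(theta) = u.v/(|u||v|) = 66/sqrt(5085) = 0.925547
theta = acos(0.925547) = 22.25 degrees

22.25 degrees


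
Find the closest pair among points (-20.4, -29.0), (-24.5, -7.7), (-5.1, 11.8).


d(P0,P1) = 21.691, d(P0,P2) = 43.5744, d(P1,P2) = 27.5065
Closest: P0 and P1

Closest pair: (-20.4, -29.0) and (-24.5, -7.7), distance = 21.691


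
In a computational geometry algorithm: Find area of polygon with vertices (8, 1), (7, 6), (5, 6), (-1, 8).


Shoelace sum: (8*6 - 7*1) + (7*6 - 5*6) + (5*8 - (-1)*6) + ((-1)*1 - 8*8)
= 34
Area = |34|/2 = 17

17


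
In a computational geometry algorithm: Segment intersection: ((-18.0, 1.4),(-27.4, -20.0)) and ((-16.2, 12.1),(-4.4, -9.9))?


Cross products: d1=-165.86, d2=-625.18, d3=-62.06, d4=397.26
d1*d2 < 0 and d3*d4 < 0? no

No, they don't intersect


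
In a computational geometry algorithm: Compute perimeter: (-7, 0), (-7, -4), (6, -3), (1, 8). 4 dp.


Sides: (-7, 0)->(-7, -4): sqrt(16) = 4, (-7, -4)->(6, -3): sqrt(170) = 13.038405, (6, -3)->(1, 8): sqrt(146) = 12.083046, (1, 8)->(-7, 0): sqrt(128) = 11.313708
Sum = 40.435159
Perimeter = 40.4352

40.4352


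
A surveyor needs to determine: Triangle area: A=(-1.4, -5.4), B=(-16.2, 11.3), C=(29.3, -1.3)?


Area = |x_A(y_B-y_C) + x_B(y_C-y_A) + x_C(y_A-y_B)|/2
= |(-17.64) + (-66.42) + (-489.31)|/2
= 573.37/2 = 286.685

286.685


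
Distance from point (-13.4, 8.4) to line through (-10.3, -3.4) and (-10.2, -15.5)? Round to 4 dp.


|cross product| = 36.33
|line direction| = sqrt(146.42) = 12.1004
Distance = 36.33/sqrt(146.42) = 3.0024

3.0024


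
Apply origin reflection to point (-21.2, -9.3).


Reflection over origin: (x,y) -> (-x,-y)
(-21.2, -9.3) -> (21.2, 9.3)

(21.2, 9.3)


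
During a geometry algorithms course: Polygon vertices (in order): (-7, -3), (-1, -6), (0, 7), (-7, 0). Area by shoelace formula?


Shoelace sum: ((-7)*(-6) - (-1)*(-3)) + ((-1)*7 - 0*(-6)) + (0*0 - (-7)*7) + ((-7)*(-3) - (-7)*0)
= 102
Area = |102|/2 = 51

51


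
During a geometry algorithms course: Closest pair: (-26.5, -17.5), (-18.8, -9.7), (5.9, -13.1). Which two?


d(P0,P1) = 10.9604, d(P0,P2) = 32.6974, d(P1,P2) = 24.9329
Closest: P0 and P1

Closest pair: (-26.5, -17.5) and (-18.8, -9.7), distance = 10.9604


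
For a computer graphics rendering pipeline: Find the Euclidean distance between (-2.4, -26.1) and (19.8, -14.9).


dx=22.2, dy=11.2
d^2 = 22.2^2 + 11.2^2 = 618.28
d = sqrt(618.28) = 24.8652

24.8652


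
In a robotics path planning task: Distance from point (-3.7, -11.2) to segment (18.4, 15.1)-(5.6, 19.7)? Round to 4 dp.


Project P onto AB: t = 0.8751 (clamped to [0,1])
Closest point on segment: (7.1983, 19.1256)
Distance: 32.2245

32.2245


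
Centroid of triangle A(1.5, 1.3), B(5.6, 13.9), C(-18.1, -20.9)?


Centroid = ((x_A+x_B+x_C)/3, (y_A+y_B+y_C)/3)
= ((1.5+5.6+(-18.1))/3, (1.3+13.9+(-20.9))/3)
= (-3.6667, -1.9)

(-3.6667, -1.9)


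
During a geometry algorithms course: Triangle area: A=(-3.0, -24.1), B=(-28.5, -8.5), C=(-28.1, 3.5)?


Area = |x_A(y_B-y_C) + x_B(y_C-y_A) + x_C(y_A-y_B)|/2
= |36 + (-786.6) + 438.36|/2
= 312.24/2 = 156.12

156.12


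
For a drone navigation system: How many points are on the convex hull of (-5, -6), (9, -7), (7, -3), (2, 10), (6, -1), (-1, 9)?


Convex hull vertices (CCW): (-5, -6), (9, -7), (2, 10), (-1, 9)
Count = 4

4


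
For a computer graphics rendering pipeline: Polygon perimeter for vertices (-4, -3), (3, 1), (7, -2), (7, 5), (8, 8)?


Sides: (-4, -3)->(3, 1): sqrt(65) = 8.062258, (3, 1)->(7, -2): sqrt(25) = 5, (7, -2)->(7, 5): sqrt(49) = 7, (7, 5)->(8, 8): sqrt(10) = 3.162278, (8, 8)->(-4, -3): sqrt(265) = 16.278821
Sum = 39.503357
Perimeter = 39.5034

39.5034


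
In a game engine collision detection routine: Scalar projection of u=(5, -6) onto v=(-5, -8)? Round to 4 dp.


u.v = 23, |v| = sqrt(89) = 9.434
Scalar projection = u.v / |v| = 23 / sqrt(89) = 2.438

2.438


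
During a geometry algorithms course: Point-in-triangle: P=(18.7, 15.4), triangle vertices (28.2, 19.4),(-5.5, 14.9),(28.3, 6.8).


Cross products: AB x AP = 92.05, BC x BP = 212.92, CA x CP = 120.1
All same sign? yes

Yes, inside


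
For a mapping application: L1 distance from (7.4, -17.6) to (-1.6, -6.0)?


|7.4-(-1.6)| + |(-17.6)-(-6)| = 9 + 11.6 = 20.6

20.6


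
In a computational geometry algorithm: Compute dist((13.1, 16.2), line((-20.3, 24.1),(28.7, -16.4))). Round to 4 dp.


|cross product| = 965.6
|line direction| = sqrt(4041.25) = 63.5708
Distance = 965.6/sqrt(4041.25) = 15.1894

15.1894


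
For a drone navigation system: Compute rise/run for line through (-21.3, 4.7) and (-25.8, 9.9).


slope = (y2-y1)/(x2-x1) = (9.9-4.7)/((-25.8)-(-21.3)) = 5.2/(-4.5) = -1.1556

-1.1556


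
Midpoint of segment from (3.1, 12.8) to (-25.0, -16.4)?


M = ((3.1+(-25))/2, (12.8+(-16.4))/2)
= (-10.95, -1.8)

(-10.95, -1.8)


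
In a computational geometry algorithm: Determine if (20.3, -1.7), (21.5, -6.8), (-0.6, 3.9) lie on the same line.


Cross product: (21.5-20.3)*(3.9-(-1.7)) - ((-6.8)-(-1.7))*((-0.6)-20.3)
= -99.87

No, not collinear
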